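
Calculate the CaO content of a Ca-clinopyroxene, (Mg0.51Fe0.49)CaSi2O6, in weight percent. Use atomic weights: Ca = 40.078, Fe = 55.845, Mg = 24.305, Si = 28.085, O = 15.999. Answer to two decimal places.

24.17 wt%

Molar mass of (Mg0.51Fe0.49)CaSi2O6 = 0.51×24.305 + 0.49×55.845 + 1×40.078 + 2×28.085 + 6×15.999 = 232.002 g/mol.
Each formula unit contains 1 Ca, equivalent to 1/1 = 1.0000 mol CaO.
M(CaO) = 1×40.078 + 1×15.999 = 56.077 g/mol.
Mass of CaO per formula unit = 1.0000 × 56.077 = 56.077 g.
CaO wt% = 56.077 / 232.002 × 100 = 24.17%.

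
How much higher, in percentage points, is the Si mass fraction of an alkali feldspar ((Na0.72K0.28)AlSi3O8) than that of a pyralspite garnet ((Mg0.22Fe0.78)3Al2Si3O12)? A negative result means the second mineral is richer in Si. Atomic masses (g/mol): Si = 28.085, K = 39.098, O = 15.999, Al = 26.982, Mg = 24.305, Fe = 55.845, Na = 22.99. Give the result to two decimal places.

Si in (Na0.72K0.28)AlSi3O8: molar mass 266.729 g/mol; 3×28.085 = 84.255 g → 31.59 wt%.
Si in (Mg0.22Fe0.78)3Al2Si3O12: molar mass 476.926 g/mol; 3×28.085 = 84.255 g → 17.67 wt%.
Difference = 31.59 − 17.67 = 13.92 percentage points.

13.92 percentage points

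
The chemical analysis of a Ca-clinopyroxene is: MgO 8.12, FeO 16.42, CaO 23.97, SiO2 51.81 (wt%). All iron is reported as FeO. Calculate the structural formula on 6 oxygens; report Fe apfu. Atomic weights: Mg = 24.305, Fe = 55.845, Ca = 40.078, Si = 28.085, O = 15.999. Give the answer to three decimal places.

MgO (M=40.304): mol = 0.20147; Mg = 0.20147, O = 0.20147.
FeO (M=71.844): mol = 0.22855; Fe = 0.22855, O = 0.22855.
CaO (M=56.077): mol = 0.42745; Ca = 0.42745, O = 0.42745.
SiO2 (M=60.083): mol = 0.86231; Si = 0.86231, O = 1.72462.
ΣO = 2.58209; factor = 6/ΣO = 2.32370.
Fe apfu = 0.22855 × 2.32370 = 0.531.

0.531 Fe apfu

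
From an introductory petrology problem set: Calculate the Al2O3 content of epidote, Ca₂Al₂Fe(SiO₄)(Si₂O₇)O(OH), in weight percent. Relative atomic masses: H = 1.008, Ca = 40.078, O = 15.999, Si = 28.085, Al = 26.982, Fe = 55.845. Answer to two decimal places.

21.10 wt%

Molar mass of Ca₂Al₂Fe(SiO₄)(Si₂O₇)O(OH) = 2×40.078 + 2×26.982 + 1×55.845 + 3×28.085 + 13×15.999 + 1×1.008 = 483.215 g/mol.
Each formula unit contains 2 Al, equivalent to 2/2 = 1.0000 mol Al2O3.
M(Al2O3) = 2×26.982 + 3×15.999 = 101.961 g/mol.
Mass of Al2O3 per formula unit = 1.0000 × 101.961 = 101.961 g.
Al2O3 wt% = 101.961 / 483.215 × 100 = 21.10%.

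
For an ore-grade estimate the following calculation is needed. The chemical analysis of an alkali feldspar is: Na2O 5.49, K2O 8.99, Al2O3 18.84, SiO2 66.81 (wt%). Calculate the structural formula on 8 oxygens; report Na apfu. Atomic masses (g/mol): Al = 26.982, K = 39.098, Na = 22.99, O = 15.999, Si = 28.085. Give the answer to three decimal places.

Na2O: 5.49/61.979 = 0.08858 mol → 0.17716 mol Na, 0.08858 mol O.
K2O: 8.99/94.195 = 0.09544 mol → 0.19088 mol K, 0.09544 mol O.
Al2O3: 18.84/101.961 = 0.18478 mol → 0.36956 mol Al, 0.55434 mol O.
SiO2: 66.81/60.083 = 1.11196 mol → 1.11196 mol Si, 2.22392 mol O.
Total oxygen = 2.96228 mol. Normalization factor = 8/2.96228 = 2.70062.
Na per 8 O = 0.17716 × 2.70062 = 0.478.

0.478 Na apfu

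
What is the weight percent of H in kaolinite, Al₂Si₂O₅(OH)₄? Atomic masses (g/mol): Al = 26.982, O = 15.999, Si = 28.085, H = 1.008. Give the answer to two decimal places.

M(Al₂Si₂O₅(OH)₄) = 258.157 g/mol.
H contributes 4 × 1.008 = 4.032 g per mole.
4.032/258.157 = 0.0156 → 1.56%.

1.56 wt%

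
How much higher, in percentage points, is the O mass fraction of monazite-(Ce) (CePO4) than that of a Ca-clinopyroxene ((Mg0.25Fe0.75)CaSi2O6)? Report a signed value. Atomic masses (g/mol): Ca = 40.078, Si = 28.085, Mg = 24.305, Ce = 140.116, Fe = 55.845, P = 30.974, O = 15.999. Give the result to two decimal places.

-12.74 percentage points

First mineral: 63.996 g O in 235.086 g formula = 27.22 wt% O.
Second mineral: 95.994 g O in 240.202 g formula = 39.96 wt% O.
27.22% − 39.96% gives a difference of -12.74 percentage points.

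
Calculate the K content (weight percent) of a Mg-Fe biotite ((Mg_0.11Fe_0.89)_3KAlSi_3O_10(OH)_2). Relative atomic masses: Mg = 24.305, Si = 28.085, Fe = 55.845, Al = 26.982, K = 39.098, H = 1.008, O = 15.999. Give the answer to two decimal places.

7.80 weight percent

M((Mg_0.11Fe_0.89)_3KAlSi_3O_10(OH)_2) = 501.466 g/mol.
K contributes 1 × 39.098 = 39.098 g per mole.
39.098/501.466 = 0.0780 → 7.80%.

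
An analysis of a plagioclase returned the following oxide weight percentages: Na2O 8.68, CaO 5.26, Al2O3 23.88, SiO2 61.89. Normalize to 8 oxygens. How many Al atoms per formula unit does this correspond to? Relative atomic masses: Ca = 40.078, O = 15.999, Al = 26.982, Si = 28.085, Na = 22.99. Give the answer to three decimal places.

1.251 Al apfu

8.68 wt% Na2O ÷ 61.979 g/mol = 0.14005 mol, giving 0.28010 Na and 0.14005 O.
5.26 wt% CaO ÷ 56.077 g/mol = 0.09380 mol, giving 0.09380 Ca and 0.09380 O.
23.88 wt% Al2O3 ÷ 101.961 g/mol = 0.23421 mol, giving 0.46842 Al and 0.70263 O.
61.89 wt% SiO2 ÷ 60.083 g/mol = 1.03008 mol, giving 1.03008 Si and 2.06016 O.
Oxygen sums to 2.99664; scaling by 8/2.99664 = 2.66966 puts the formula on 8 O.
Al: 0.46842 × 2.66966 = 1.251 atoms per formula unit.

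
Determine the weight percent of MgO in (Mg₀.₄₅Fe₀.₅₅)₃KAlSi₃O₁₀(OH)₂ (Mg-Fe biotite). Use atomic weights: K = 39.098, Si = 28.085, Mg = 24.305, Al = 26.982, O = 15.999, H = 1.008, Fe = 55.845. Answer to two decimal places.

11.59 wt%

M((Mg₀.₄₅Fe₀.₅₅)₃KAlSi₃O₁₀(OH)₂) = 469.295 g/mol; M(MgO) = 40.304 g/mol.
Moles MgO per formula unit = 1.35 Mg ÷ 1 = 1.3500.
MgO fraction = (1.3500 × 40.304) / 469.295 = 54.410/469.295 = 0.1159.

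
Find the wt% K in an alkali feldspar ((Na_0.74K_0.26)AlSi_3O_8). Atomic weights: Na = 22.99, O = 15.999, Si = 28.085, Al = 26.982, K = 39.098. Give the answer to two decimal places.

3.82 wt%

Formula mass = 0.74×22.99 + 0.26×39.098 + 1×26.982 + 3×28.085 + 8×15.999 = 266.407 g/mol, of which 10.165 g is K.
So K makes up 10.165/266.407 = 0.0382 of the mass, i.e. 3.82%.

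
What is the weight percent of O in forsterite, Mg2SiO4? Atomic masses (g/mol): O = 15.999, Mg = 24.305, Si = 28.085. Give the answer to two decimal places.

45.49 mass %

M(Mg2SiO4) = 140.691 g/mol.
O contributes 4 × 15.999 = 63.996 g per mole.
63.996/140.691 = 0.4549 → 45.49%.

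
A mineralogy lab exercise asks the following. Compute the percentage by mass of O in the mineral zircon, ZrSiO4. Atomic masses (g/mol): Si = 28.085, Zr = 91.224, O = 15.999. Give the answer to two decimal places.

Molar mass of ZrSiO4: 1×91.224 + 1×28.085 + 4×15.999 = 183.305 g/mol.
Mass of O per formula unit: 4 × 15.999 = 63.996 g.
Weight fraction O = 63.996 / 183.305 = 0.3491.

34.91 weight percent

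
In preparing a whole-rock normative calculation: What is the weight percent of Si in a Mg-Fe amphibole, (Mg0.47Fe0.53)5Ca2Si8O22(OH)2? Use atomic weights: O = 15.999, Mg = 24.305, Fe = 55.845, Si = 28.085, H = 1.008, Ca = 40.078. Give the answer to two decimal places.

25.08 weight percent

Molar mass of (Mg0.47Fe0.53)5Ca2Si8O22(OH)2: 2.35×24.305 + 2.65×55.845 + 2×40.078 + 8×28.085 + 24×15.999 + 2×1.008 = 895.934 g/mol.
Mass of Si per formula unit: 8 × 28.085 = 224.680 g.
Weight fraction Si = 224.680 / 895.934 = 0.2508.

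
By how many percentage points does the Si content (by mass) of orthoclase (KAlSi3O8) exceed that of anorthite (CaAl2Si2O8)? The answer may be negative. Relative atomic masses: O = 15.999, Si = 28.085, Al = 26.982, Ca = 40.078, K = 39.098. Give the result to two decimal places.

M(KAlSi3O8) = 278.327 g/mol, so wt% Si = 84.255/278.327 × 100 = 30.27%.
M(CaAl2Si2O8) = 278.204 g/mol, so wt% Si = 56.170/278.204 × 100 = 20.19%.
30.27 − 20.19 = 10.08 pp.

10.08 percentage points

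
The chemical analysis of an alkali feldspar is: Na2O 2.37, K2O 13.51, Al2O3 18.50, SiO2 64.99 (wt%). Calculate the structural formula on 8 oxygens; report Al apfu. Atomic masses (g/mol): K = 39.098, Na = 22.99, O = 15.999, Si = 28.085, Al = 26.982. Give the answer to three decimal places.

1.005 Al apfu

Na2O: 2.37/61.979 = 0.03824 mol → 0.07648 mol Na, 0.03824 mol O.
K2O: 13.51/94.195 = 0.14343 mol → 0.28686 mol K, 0.14343 mol O.
Al2O3: 18.50/101.961 = 0.18144 mol → 0.36288 mol Al, 0.54432 mol O.
SiO2: 64.99/60.083 = 1.08167 mol → 1.08167 mol Si, 2.16334 mol O.
Total oxygen = 2.88933 mol. Normalization factor = 8/2.88933 = 2.76881.
Al per 8 O = 0.36288 × 2.76881 = 1.005.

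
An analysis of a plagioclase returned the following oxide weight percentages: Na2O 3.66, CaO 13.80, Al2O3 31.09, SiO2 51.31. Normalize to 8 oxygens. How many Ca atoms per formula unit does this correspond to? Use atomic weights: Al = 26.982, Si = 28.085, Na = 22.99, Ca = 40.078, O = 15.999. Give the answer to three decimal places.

0.672 Ca apfu

Na2O (M=61.979): mol = 0.05905; Na = 0.11810, O = 0.05905.
CaO (M=56.077): mol = 0.24609; Ca = 0.24609, O = 0.24609.
Al2O3 (M=101.961): mol = 0.30492; Al = 0.60984, O = 0.91476.
SiO2 (M=60.083): mol = 0.85399; Si = 0.85399, O = 1.70798.
ΣO = 2.92788; factor = 8/ΣO = 2.73235.
Ca apfu = 0.24609 × 2.73235 = 0.672.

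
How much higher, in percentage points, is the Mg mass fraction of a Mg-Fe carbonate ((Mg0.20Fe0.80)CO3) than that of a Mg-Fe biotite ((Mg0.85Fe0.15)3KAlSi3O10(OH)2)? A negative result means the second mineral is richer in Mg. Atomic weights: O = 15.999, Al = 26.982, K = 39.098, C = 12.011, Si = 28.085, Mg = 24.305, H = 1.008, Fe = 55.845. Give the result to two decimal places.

-9.93 percentage points

Mg in (Mg0.20Fe0.80)CO3: molar mass 109.545 g/mol; 0.20×24.305 = 4.861 g → 4.44 wt%.
Mg in (Mg0.85Fe0.15)3KAlSi3O10(OH)2: molar mass 431.447 g/mol; 2.55×24.305 = 61.978 g → 14.37 wt%.
Difference = 4.44 − 14.37 = -9.93 percentage points.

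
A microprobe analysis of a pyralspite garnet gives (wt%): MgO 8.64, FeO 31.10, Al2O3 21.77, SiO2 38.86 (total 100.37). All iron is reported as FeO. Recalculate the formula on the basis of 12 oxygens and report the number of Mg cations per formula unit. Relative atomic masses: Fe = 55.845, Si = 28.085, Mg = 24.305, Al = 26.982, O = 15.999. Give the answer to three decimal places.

MgO (M=40.304): mol = 0.21437; Mg = 0.21437, O = 0.21437.
FeO (M=71.844): mol = 0.43288; Fe = 0.43288, O = 0.43288.
Al2O3 (M=101.961): mol = 0.21351; Al = 0.42702, O = 0.64053.
SiO2 (M=60.083): mol = 0.64677; Si = 0.64677, O = 1.29354.
ΣO = 2.58132; factor = 12/ΣO = 4.64878.
Mg apfu = 0.21437 × 4.64878 = 0.997.

0.997 Mg apfu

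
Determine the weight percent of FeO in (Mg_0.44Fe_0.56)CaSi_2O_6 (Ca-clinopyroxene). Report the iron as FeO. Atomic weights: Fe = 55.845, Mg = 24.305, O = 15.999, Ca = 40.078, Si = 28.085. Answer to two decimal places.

Molar mass of (Mg_0.44Fe_0.56)CaSi_2O_6 = 0.44×24.305 + 0.56×55.845 + 1×40.078 + 2×28.085 + 6×15.999 = 234.209 g/mol.
Each formula unit contains 0.56 Fe, equivalent to 0.56/1 = 0.5600 mol FeO.
M(FeO) = 1×55.845 + 1×15.999 = 71.844 g/mol.
Mass of FeO per formula unit = 0.5600 × 71.844 = 40.233 g.
FeO wt% = 40.233 / 234.209 × 100 = 17.18%.

17.18 wt%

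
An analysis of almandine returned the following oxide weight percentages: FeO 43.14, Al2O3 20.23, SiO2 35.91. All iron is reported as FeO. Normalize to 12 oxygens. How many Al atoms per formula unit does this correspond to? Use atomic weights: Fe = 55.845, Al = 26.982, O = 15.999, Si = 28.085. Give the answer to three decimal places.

1.992 Al apfu

FeO: 43.14/71.844 = 0.60047 mol → 0.60047 mol Fe, 0.60047 mol O.
Al2O3: 20.23/101.961 = 0.19841 mol → 0.39682 mol Al, 0.59523 mol O.
SiO2: 35.91/60.083 = 0.59767 mol → 0.59767 mol Si, 1.19534 mol O.
Total oxygen = 2.39104 mol. Normalization factor = 12/2.39104 = 5.01874.
Al per 12 O = 0.39682 × 5.01874 = 1.992.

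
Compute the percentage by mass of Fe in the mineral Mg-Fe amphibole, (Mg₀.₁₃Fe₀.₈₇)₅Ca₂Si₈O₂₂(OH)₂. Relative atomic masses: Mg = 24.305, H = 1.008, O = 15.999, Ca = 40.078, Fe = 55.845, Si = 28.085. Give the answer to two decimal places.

25.58 mass %

Molar mass of (Mg₀.₁₃Fe₀.₈₇)₅Ca₂Si₈O₂₂(OH)₂: 0.65·24.305 + 4.35·55.845 + 2·40.078 + 8·28.085 + 24·15.999 + 2·1.008 = 949.552 g/mol.
Mass of Fe per formula unit: 4.35 × 55.845 = 242.926 g.
Weight fraction Fe = 242.926 / 949.552 = 0.2558.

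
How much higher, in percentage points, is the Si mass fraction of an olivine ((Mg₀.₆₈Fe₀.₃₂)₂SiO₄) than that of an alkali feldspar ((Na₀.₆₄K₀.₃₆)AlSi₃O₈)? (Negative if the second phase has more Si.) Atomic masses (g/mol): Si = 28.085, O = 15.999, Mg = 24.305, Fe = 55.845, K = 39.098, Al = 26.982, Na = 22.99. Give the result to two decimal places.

M((Mg₀.₆₈Fe₀.₃₂)₂SiO₄) = 160.877 g/mol, so wt% Si = 28.085/160.877 × 100 = 17.46%.
M((Na₀.₆₄K₀.₃₆)AlSi₃O₈) = 268.018 g/mol, so wt% Si = 84.255/268.018 × 100 = 31.44%.
17.46 − 31.44 = -13.98 pp.

-13.98 percentage points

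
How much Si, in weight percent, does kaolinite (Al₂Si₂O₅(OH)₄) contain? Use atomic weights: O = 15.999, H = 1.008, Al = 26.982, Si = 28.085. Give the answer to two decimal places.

M(Al₂Si₂O₅(OH)₄) = 258.157 g/mol.
Si contributes 2 × 28.085 = 56.170 g per mole.
56.170/258.157 = 0.2176 → 21.76%.

21.76 weight percent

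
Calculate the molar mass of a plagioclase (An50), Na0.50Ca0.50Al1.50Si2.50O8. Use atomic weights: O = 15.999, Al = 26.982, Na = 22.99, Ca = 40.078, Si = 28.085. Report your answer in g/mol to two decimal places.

Na: 0.50 × 22.99 = 11.4950
Ca: 0.50 × 40.078 = 20.0390
Al: 1.50 × 26.982 = 40.4730
Si: 2.50 × 28.085 = 70.2125
O: 8 × 15.999 = 127.9920
Summing the contributions gives the formula mass.

270.21 g/mol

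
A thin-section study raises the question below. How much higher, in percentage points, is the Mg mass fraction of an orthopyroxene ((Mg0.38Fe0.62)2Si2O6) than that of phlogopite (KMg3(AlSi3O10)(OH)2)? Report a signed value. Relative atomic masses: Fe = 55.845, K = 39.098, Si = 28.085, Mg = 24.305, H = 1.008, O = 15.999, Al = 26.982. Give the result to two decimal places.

M((Mg0.38Fe0.62)2Si2O6) = 239.884 g/mol, so wt% Mg = 18.472/239.884 × 100 = 7.70%.
M(KMg3(AlSi3O10)(OH)2) = 417.254 g/mol, so wt% Mg = 72.915/417.254 × 100 = 17.47%.
7.70 − 17.47 = -9.77 pp.

-9.77 percentage points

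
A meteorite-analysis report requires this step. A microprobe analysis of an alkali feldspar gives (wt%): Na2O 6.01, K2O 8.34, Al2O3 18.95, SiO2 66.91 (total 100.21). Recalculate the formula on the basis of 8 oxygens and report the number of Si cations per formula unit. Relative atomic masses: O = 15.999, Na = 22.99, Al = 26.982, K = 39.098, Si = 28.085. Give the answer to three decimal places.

2.999 Si apfu

Na2O: 6.01/61.979 = 0.09697 mol → 0.19394 mol Na, 0.09697 mol O.
K2O: 8.34/94.195 = 0.08854 mol → 0.17708 mol K, 0.08854 mol O.
Al2O3: 18.95/101.961 = 0.18586 mol → 0.37172 mol Al, 0.55758 mol O.
SiO2: 66.91/60.083 = 1.11363 mol → 1.11363 mol Si, 2.22726 mol O.
Total oxygen = 2.97035 mol. Normalization factor = 8/2.97035 = 2.69329.
Si per 8 O = 1.11363 × 2.69329 = 2.999.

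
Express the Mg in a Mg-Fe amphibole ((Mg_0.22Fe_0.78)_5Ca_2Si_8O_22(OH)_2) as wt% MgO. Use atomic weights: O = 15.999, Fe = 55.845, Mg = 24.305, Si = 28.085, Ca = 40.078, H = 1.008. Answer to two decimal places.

Formula mass = 935.359 g/mol.
1.10 Mg → 1.1000 mol MgO per formula unit; M(MgO) = 40.304, so MgO mass = 44.334 g.
44.334/935.359 × 100 = 4.74 wt%.

4.74 wt%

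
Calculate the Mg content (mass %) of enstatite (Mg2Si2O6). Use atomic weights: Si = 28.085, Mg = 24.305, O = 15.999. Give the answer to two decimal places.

24.21 mass %

Molar mass of Mg2Si2O6: 2·24.305 + 2·28.085 + 6·15.999 = 200.774 g/mol.
Mass of Mg per formula unit: 2 × 24.305 = 48.610 g.
Weight fraction Mg = 48.610 / 200.774 = 0.2421.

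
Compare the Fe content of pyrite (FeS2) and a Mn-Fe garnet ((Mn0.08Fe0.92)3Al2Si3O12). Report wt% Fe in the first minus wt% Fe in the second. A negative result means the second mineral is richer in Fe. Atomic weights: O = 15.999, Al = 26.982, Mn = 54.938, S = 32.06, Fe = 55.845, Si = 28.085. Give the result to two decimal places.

First mineral: 55.845 g Fe in 119.965 g formula = 46.55 wt% Fe.
Second mineral: 154.132 g Fe in 497.524 g formula = 30.98 wt% Fe.
46.55% − 30.98% gives a difference of 15.57 percentage points.

15.57 percentage points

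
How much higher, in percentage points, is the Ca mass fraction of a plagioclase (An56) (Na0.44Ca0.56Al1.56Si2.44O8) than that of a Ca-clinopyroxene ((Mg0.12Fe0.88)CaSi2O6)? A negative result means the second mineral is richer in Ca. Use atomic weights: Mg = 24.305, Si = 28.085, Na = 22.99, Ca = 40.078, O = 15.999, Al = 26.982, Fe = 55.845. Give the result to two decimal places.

First mineral: 22.444 g Ca in 271.171 g formula = 8.28 wt% Ca.
Second mineral: 40.078 g Ca in 244.302 g formula = 16.41 wt% Ca.
8.28% − 16.41% gives a difference of -8.13 percentage points.

-8.13 percentage points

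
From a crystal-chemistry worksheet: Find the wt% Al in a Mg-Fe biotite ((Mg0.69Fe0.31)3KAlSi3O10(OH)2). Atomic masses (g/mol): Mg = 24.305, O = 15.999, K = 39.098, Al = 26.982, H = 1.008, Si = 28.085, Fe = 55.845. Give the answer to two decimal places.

Molar mass of (Mg0.69Fe0.31)3KAlSi3O10(OH)2: 2.07*24.305 + 0.93*55.845 + 1*39.098 + 1*26.982 + 3*28.085 + 12*15.999 + 2*1.008 = 446.586 g/mol.
Mass of Al per formula unit: 1 × 26.982 = 26.982 g.
Weight fraction Al = 26.982 / 446.586 = 0.0604.

6.04 mass %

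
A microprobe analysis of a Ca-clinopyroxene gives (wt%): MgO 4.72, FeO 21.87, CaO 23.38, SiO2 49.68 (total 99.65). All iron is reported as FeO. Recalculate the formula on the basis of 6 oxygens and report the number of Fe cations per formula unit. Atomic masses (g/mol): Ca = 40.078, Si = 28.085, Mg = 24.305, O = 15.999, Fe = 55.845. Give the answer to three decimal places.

MgO (M=40.304): mol = 0.11711; Mg = 0.11711, O = 0.11711.
FeO (M=71.844): mol = 0.30441; Fe = 0.30441, O = 0.30441.
CaO (M=56.077): mol = 0.41693; Ca = 0.41693, O = 0.41693.
SiO2 (M=60.083): mol = 0.82686; Si = 0.82686, O = 1.65372.
ΣO = 2.49217; factor = 6/ΣO = 2.40754.
Fe apfu = 0.30441 × 2.40754 = 0.733.

0.733 Fe apfu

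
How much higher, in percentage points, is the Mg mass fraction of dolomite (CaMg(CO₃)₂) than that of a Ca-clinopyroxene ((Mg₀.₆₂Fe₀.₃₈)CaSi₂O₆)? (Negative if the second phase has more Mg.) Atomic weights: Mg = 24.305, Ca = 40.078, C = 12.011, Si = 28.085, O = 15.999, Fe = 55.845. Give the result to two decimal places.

6.59 percentage points

M(CaMg(CO₃)₂) = 184.399 g/mol, so wt% Mg = 24.305/184.399 × 100 = 13.18%.
M((Mg₀.₆₂Fe₀.₃₈)CaSi₂O₆) = 228.532 g/mol, so wt% Mg = 15.069/228.532 × 100 = 6.59%.
13.18 − 6.59 = 6.59 pp.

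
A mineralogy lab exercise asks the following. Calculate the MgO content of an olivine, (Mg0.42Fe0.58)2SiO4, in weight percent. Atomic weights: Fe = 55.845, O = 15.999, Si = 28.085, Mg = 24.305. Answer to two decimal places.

M((Mg0.42Fe0.58)2SiO4) = 177.277 g/mol; M(MgO) = 40.304 g/mol.
Moles MgO per formula unit = 0.84 Mg ÷ 1 = 0.8400.
MgO fraction = (0.8400 × 40.304) / 177.277 = 33.855/177.277 = 0.1910.

19.10 wt%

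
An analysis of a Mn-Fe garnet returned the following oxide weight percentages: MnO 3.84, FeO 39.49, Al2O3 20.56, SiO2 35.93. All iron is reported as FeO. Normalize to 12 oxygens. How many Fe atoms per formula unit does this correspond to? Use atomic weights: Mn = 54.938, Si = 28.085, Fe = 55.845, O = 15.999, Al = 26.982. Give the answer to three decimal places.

2.743 Fe apfu

MnO (M=70.937): mol = 0.05413; Mn = 0.05413, O = 0.05413.
FeO (M=71.844): mol = 0.54966; Fe = 0.54966, O = 0.54966.
Al2O3 (M=101.961): mol = 0.20165; Al = 0.40330, O = 0.60495.
SiO2 (M=60.083): mol = 0.59801; Si = 0.59801, O = 1.19602.
ΣO = 2.40476; factor = 12/ΣO = 4.99010.
Fe apfu = 0.54966 × 4.99010 = 2.743.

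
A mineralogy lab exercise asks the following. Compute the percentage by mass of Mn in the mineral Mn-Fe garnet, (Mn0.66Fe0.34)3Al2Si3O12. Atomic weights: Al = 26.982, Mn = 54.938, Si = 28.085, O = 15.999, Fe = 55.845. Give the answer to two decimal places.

21.93 mass %

M((Mn0.66Fe0.34)3Al2Si3O12) = 495.946 g/mol.
Mn contributes 1.98 × 54.938 = 108.777 g per mole.
108.777/495.946 = 0.2193 → 21.93%.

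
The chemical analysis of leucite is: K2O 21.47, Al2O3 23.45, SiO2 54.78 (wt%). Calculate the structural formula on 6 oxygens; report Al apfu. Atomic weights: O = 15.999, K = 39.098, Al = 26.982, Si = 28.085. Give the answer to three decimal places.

1.007 Al apfu

21.47 wt% K2O ÷ 94.195 g/mol = 0.22793 mol, giving 0.45586 K and 0.22793 O.
23.45 wt% Al2O3 ÷ 101.961 g/mol = 0.22999 mol, giving 0.45998 Al and 0.68997 O.
54.78 wt% SiO2 ÷ 60.083 g/mol = 0.91174 mol, giving 0.91174 Si and 1.82348 O.
Oxygen sums to 2.74138; scaling by 6/2.74138 = 2.18868 puts the formula on 6 O.
Al: 0.45998 × 2.18868 = 1.007 atoms per formula unit.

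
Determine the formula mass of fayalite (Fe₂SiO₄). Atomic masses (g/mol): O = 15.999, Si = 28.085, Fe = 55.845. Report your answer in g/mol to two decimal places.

203.77 g/mol

Fe: 2 × 55.845 = 111.6900
Si: 1 × 28.085 = 28.0850
O: 4 × 15.999 = 63.9960
Summing the contributions gives the formula mass.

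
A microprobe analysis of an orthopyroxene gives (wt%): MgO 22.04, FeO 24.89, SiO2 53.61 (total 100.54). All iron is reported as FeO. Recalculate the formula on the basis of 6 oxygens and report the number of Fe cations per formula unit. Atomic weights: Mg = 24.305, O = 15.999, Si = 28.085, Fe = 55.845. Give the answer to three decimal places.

0.776 Fe apfu

MgO (M=40.304): mol = 0.54684; Mg = 0.54684, O = 0.54684.
FeO (M=71.844): mol = 0.34645; Fe = 0.34645, O = 0.34645.
SiO2 (M=60.083): mol = 0.89227; Si = 0.89227, O = 1.78454.
ΣO = 2.67783; factor = 6/ΣO = 2.24062.
Fe apfu = 0.34645 × 2.24062 = 0.776.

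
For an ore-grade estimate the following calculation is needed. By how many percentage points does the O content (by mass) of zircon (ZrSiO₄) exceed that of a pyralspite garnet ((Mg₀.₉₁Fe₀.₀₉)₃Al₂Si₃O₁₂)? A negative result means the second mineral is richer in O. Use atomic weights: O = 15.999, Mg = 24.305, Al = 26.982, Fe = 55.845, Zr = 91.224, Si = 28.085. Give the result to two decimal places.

-11.73 percentage points

O in ZrSiO₄: molar mass 183.305 g/mol; 4×15.999 = 63.996 g → 34.91 wt%.
O in (Mg₀.₉₁Fe₀.₀₉)₃Al₂Si₃O₁₂: molar mass 411.638 g/mol; 12×15.999 = 191.988 g → 46.64 wt%.
Difference = 34.91 − 46.64 = -11.73 percentage points.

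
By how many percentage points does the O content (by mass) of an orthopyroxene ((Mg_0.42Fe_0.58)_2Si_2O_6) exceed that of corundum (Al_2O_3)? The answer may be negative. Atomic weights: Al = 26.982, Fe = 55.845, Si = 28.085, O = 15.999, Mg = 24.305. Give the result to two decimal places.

M((Mg_0.42Fe_0.58)_2Si_2O_6) = 237.360 g/mol, so wt% O = 95.994/237.360 × 100 = 40.44%.
M(Al_2O_3) = 101.961 g/mol, so wt% O = 47.997/101.961 × 100 = 47.07%.
40.44 − 47.07 = -6.63 pp.

-6.63 percentage points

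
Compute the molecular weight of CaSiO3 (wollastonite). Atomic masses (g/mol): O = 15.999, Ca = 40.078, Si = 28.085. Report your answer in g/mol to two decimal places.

116.16 g/mol

The formula mass is the sum 1·40.078 + 1·28.085 + 3·15.999.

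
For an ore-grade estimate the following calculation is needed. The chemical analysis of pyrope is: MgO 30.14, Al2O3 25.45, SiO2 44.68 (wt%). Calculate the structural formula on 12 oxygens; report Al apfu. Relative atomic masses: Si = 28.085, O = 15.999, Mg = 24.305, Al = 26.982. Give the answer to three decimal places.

2.008 Al apfu

MgO: 30.14/40.304 = 0.74782 mol → 0.74782 mol Mg, 0.74782 mol O.
Al2O3: 25.45/101.961 = 0.24961 mol → 0.49922 mol Al, 0.74883 mol O.
SiO2: 44.68/60.083 = 0.74364 mol → 0.74364 mol Si, 1.48728 mol O.
Total oxygen = 2.98393 mol. Normalization factor = 12/2.98393 = 4.02154.
Al per 12 O = 0.49922 × 4.02154 = 2.008.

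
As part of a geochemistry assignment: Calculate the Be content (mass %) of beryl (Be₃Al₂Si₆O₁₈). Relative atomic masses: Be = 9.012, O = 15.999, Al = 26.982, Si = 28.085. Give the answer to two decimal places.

5.03 mass %

Molar mass of Be₃Al₂Si₆O₁₈: 3·9.012 + 2·26.982 + 6·28.085 + 18·15.999 = 537.492 g/mol.
Mass of Be per formula unit: 3 × 9.012 = 27.036 g.
Weight fraction Be = 27.036 / 537.492 = 0.0503.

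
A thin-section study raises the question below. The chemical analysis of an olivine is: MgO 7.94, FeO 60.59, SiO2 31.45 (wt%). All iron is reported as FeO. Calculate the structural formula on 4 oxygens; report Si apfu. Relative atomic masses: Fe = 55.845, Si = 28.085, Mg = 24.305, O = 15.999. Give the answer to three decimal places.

MgO (M=40.304): mol = 0.19700; Mg = 0.19700, O = 0.19700.
FeO (M=71.844): mol = 0.84336; Fe = 0.84336, O = 0.84336.
SiO2 (M=60.083): mol = 0.52344; Si = 0.52344, O = 1.04688.
ΣO = 2.08724; factor = 4/ΣO = 1.91641.
Si apfu = 0.52344 × 1.91641 = 1.003.

1.003 Si apfu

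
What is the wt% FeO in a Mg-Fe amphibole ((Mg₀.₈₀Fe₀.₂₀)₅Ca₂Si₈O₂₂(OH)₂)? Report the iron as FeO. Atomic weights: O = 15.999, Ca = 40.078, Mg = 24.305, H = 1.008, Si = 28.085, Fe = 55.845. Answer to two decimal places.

8.51 wt%

Molar mass of (Mg₀.₈₀Fe₀.₂₀)₅Ca₂Si₈O₂₂(OH)₂ = 4×24.305 + 1×55.845 + 2×40.078 + 8×28.085 + 24×15.999 + 2×1.008 = 843.893 g/mol.
Each formula unit contains 1 Fe, equivalent to 1/1 = 1.0000 mol FeO.
M(FeO) = 1×55.845 + 1×15.999 = 71.844 g/mol.
Mass of FeO per formula unit = 1.0000 × 71.844 = 71.844 g.
FeO wt% = 71.844 / 843.893 × 100 = 8.51%.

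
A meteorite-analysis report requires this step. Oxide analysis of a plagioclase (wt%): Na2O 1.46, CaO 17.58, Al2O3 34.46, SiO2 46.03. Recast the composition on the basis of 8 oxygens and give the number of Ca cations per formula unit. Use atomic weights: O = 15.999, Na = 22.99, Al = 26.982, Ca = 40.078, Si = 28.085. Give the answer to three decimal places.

0.870 Ca apfu

Na2O (M=61.979): mol = 0.02356; Na = 0.04712, O = 0.02356.
CaO (M=56.077): mol = 0.31350; Ca = 0.31350, O = 0.31350.
Al2O3 (M=101.961): mol = 0.33797; Al = 0.67594, O = 1.01391.
SiO2 (M=60.083): mol = 0.76611; Si = 0.76611, O = 1.53222.
ΣO = 2.88319; factor = 8/ΣO = 2.77470.
Ca apfu = 0.31350 × 2.77470 = 0.870.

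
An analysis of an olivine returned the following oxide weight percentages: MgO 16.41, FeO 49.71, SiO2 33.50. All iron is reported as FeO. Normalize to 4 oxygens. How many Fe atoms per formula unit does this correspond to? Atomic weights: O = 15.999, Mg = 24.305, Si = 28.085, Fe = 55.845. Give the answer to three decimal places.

1.250 Fe apfu

16.41 wt% MgO ÷ 40.304 g/mol = 0.40716 mol, giving 0.40716 Mg and 0.40716 O.
49.71 wt% FeO ÷ 71.844 g/mol = 0.69192 mol, giving 0.69192 Fe and 0.69192 O.
33.50 wt% SiO2 ÷ 60.083 g/mol = 0.55756 mol, giving 0.55756 Si and 1.11512 O.
Oxygen sums to 2.21420; scaling by 4/2.21420 = 1.80652 puts the formula on 4 O.
Fe: 0.69192 × 1.80652 = 1.250 atoms per formula unit.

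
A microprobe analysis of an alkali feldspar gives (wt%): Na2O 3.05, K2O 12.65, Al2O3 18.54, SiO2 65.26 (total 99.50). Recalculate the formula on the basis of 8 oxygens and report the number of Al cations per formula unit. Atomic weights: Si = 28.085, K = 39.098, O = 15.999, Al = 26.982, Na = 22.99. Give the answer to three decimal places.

Na2O: 3.05/61.979 = 0.04921 mol → 0.09842 mol Na, 0.04921 mol O.
K2O: 12.65/94.195 = 0.13430 mol → 0.26860 mol K, 0.13430 mol O.
Al2O3: 18.54/101.961 = 0.18183 mol → 0.36366 mol Al, 0.54549 mol O.
SiO2: 65.26/60.083 = 1.08616 mol → 1.08616 mol Si, 2.17232 mol O.
Total oxygen = 2.90132 mol. Normalization factor = 8/2.90132 = 2.75737.
Al per 8 O = 0.36366 × 2.75737 = 1.003.

1.003 Al apfu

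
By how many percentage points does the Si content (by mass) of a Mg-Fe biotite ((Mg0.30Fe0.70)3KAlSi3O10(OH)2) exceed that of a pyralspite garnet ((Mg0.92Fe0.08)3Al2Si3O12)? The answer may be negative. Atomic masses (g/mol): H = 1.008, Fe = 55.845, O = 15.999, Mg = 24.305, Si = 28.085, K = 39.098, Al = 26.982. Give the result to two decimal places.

M((Mg0.30Fe0.70)3KAlSi3O10(OH)2) = 483.488 g/mol, so wt% Si = 84.255/483.488 × 100 = 17.43%.
M((Mg0.92Fe0.08)3Al2Si3O12) = 410.692 g/mol, so wt% Si = 84.255/410.692 × 100 = 20.52%.
17.43 − 20.52 = -3.09 pp.

-3.09 percentage points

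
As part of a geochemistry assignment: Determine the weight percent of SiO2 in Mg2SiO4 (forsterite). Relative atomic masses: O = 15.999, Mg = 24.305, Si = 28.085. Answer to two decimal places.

42.71 wt%

Formula mass = 140.691 g/mol.
1 Si → 1.0000 mol SiO2 per formula unit; M(SiO2) = 60.083, so SiO2 mass = 60.083 g.
60.083/140.691 × 100 = 42.71 wt%.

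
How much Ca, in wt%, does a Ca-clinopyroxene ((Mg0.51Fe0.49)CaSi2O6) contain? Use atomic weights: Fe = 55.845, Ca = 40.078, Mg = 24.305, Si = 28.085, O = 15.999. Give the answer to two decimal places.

17.27 wt%

M((Mg0.51Fe0.49)CaSi2O6) = 232.002 g/mol.
Ca contributes 1 × 40.078 = 40.078 g per mole.
40.078/232.002 = 0.1727 → 17.27%.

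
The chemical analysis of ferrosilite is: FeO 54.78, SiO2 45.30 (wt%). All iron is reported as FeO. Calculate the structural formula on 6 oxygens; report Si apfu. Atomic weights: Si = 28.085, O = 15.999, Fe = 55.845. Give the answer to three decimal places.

1.992 Si apfu

FeO (M=71.844): mol = 0.76249; Fe = 0.76249, O = 0.76249.
SiO2 (M=60.083): mol = 0.75396; Si = 0.75396, O = 1.50792.
ΣO = 2.27041; factor = 6/ΣO = 2.64269.
Si apfu = 0.75396 × 2.64269 = 1.992.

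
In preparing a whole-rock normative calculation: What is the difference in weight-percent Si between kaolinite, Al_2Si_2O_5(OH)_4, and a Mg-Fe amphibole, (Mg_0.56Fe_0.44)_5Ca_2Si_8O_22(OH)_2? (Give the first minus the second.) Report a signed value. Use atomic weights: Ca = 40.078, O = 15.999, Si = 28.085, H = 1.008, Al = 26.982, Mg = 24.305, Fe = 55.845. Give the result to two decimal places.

-3.72 percentage points

M(Al_2Si_2O_5(OH)_4) = 258.157 g/mol, so wt% Si = 56.170/258.157 × 100 = 21.76%.
M((Mg_0.56Fe_0.44)_5Ca_2Si_8O_22(OH)_2) = 881.741 g/mol, so wt% Si = 224.680/881.741 × 100 = 25.48%.
21.76 − 25.48 = -3.72 pp.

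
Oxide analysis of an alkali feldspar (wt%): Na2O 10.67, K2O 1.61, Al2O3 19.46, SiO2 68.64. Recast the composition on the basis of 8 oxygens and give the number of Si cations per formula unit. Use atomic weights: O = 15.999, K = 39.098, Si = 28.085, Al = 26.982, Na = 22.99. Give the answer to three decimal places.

10.67 wt% Na2O ÷ 61.979 g/mol = 0.17216 mol, giving 0.34432 Na and 0.17216 O.
1.61 wt% K2O ÷ 94.195 g/mol = 0.01709 mol, giving 0.03418 K and 0.01709 O.
19.46 wt% Al2O3 ÷ 101.961 g/mol = 0.19086 mol, giving 0.38172 Al and 0.57258 O.
68.64 wt% SiO2 ÷ 60.083 g/mol = 1.14242 mol, giving 1.14242 Si and 2.28484 O.
Oxygen sums to 3.04667; scaling by 8/3.04667 = 2.62582 puts the formula on 8 O.
Si: 1.14242 × 2.62582 = 3.000 atoms per formula unit.

3.000 Si apfu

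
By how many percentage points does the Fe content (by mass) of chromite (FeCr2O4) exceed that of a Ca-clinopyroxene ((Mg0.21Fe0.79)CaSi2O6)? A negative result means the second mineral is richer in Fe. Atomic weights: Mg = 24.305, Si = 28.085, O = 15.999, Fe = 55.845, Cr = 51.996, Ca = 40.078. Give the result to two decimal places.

6.68 percentage points

Fe in FeCr2O4: molar mass 223.833 g/mol; 1×55.845 = 55.845 g → 24.95 wt%.
Fe in (Mg0.21Fe0.79)CaSi2O6: molar mass 241.464 g/mol; 0.79×55.845 = 44.118 g → 18.27 wt%.
Difference = 24.95 − 18.27 = 6.68 percentage points.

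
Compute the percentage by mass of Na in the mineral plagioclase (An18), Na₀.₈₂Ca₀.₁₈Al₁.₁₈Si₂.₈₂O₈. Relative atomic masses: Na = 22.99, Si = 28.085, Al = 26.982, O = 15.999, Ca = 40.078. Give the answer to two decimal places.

7.11 wt%

Molar mass of Na₀.₈₂Ca₀.₁₈Al₁.₁₈Si₂.₈₂O₈: 0.82·22.99 + 0.18·40.078 + 1.18·26.982 + 2.82·28.085 + 8·15.999 = 265.096 g/mol.
Mass of Na per formula unit: 0.82 × 22.99 = 18.852 g.
Weight fraction Na = 18.852 / 265.096 = 0.0711.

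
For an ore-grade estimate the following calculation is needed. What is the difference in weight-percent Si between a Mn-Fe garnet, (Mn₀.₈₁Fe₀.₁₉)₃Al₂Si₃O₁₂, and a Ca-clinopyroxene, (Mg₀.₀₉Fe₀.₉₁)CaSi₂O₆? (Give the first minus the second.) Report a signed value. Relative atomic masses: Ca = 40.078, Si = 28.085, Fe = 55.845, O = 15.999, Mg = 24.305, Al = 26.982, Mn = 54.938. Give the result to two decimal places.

Si in (Mn₀.₈₁Fe₀.₁₉)₃Al₂Si₃O₁₂: molar mass 495.538 g/mol; 3×28.085 = 84.255 g → 17.00 wt%.
Si in (Mg₀.₀₉Fe₀.₉₁)CaSi₂O₆: molar mass 245.248 g/mol; 2×28.085 = 56.170 g → 22.90 wt%.
Difference = 17.00 − 22.90 = -5.90 percentage points.

-5.90 percentage points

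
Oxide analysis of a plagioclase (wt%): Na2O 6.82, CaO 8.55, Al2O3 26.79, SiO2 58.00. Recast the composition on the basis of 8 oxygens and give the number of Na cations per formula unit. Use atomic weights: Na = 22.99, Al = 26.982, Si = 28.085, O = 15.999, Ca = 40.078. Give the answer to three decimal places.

6.82 wt% Na2O ÷ 61.979 g/mol = 0.11004 mol, giving 0.22008 Na and 0.11004 O.
8.55 wt% CaO ÷ 56.077 g/mol = 0.15247 mol, giving 0.15247 Ca and 0.15247 O.
26.79 wt% Al2O3 ÷ 101.961 g/mol = 0.26275 mol, giving 0.52550 Al and 0.78825 O.
58.00 wt% SiO2 ÷ 60.083 g/mol = 0.96533 mol, giving 0.96533 Si and 1.93066 O.
Oxygen sums to 2.98142; scaling by 8/2.98142 = 2.68329 puts the formula on 8 O.
Na: 0.22008 × 2.68329 = 0.591 atoms per formula unit.

0.591 Na apfu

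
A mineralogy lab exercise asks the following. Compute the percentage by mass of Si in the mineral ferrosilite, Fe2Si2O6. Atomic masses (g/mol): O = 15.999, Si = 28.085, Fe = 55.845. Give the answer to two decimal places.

Molar mass of Fe2Si2O6: 2×55.845 + 2×28.085 + 6×15.999 = 263.854 g/mol.
Mass of Si per formula unit: 2 × 28.085 = 56.170 g.
Weight fraction Si = 56.170 / 263.854 = 0.2129.

21.29 mass %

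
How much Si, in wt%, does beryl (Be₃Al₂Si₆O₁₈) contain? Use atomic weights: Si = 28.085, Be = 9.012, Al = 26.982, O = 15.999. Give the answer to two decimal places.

M(Be₃Al₂Si₆O₁₈) = 537.492 g/mol.
Si contributes 6 × 28.085 = 168.510 g per mole.
168.510/537.492 = 0.3135 → 31.35%.

31.35 wt%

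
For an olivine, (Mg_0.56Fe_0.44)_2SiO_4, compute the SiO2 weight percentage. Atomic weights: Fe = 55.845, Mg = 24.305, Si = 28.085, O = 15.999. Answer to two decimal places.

35.67 wt%

Molar mass of (Mg_0.56Fe_0.44)_2SiO_4 = 1.12*24.305 + 0.88*55.845 + 1*28.085 + 4*15.999 = 168.446 g/mol.
Each formula unit contains 1 Si, equivalent to 1/1 = 1.0000 mol SiO2.
M(SiO2) = 1×28.085 + 2×15.999 = 60.083 g/mol.
Mass of SiO2 per formula unit = 1.0000 × 60.083 = 60.083 g.
SiO2 wt% = 60.083 / 168.446 × 100 = 35.67%.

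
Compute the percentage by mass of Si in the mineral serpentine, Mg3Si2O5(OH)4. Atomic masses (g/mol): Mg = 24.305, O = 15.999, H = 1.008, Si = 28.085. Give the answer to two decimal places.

Formula mass = 3*24.305 + 2*28.085 + 9*15.999 + 4*1.008 = 277.108 g/mol, of which 56.170 g is Si.
So Si makes up 56.170/277.108 = 0.2027 of the mass, i.e. 20.27%.

20.27 wt%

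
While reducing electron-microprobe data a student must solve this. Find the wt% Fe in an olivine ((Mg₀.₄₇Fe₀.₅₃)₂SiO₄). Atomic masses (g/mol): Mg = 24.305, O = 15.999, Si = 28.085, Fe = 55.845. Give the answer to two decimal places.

M((Mg₀.₄₇Fe₀.₅₃)₂SiO₄) = 174.123 g/mol.
Fe contributes 1.06 × 55.845 = 59.196 g per mole.
59.196/174.123 = 0.3400 → 34.00%.

34.00 weight percent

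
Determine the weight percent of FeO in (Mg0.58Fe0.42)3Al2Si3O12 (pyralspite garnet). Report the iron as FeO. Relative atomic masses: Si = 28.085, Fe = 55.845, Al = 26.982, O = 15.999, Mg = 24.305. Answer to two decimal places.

M((Mg0.58Fe0.42)3Al2Si3O12) = 442.862 g/mol; M(FeO) = 71.844 g/mol.
Moles FeO per formula unit = 1.26 Fe ÷ 1 = 1.2600.
FeO fraction = (1.2600 × 71.844) / 442.862 = 90.523/442.862 = 0.2044.

20.44 wt%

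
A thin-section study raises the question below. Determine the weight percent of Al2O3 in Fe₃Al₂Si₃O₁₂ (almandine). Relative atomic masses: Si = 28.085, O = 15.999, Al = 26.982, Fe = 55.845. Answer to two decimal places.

Formula mass = 497.742 g/mol.
2 Al → 1.0000 mol Al2O3 per formula unit; M(Al2O3) = 101.961, so Al2O3 mass = 101.961 g.
101.961/497.742 × 100 = 20.48 wt%.

20.48 wt%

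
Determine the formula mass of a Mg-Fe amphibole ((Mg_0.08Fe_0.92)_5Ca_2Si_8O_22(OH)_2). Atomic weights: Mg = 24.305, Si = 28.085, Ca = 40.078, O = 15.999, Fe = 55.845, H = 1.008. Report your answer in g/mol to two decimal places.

957.44 g/mol

Mg: 0.40 × 24.305 = 9.7220
Fe: 4.60 × 55.845 = 256.8870
Ca: 2 × 40.078 = 80.1560
Si: 8 × 28.085 = 224.6800
O: 24 × 15.999 = 383.9760
H: 2 × 1.008 = 2.0160
Summing the contributions gives the formula mass.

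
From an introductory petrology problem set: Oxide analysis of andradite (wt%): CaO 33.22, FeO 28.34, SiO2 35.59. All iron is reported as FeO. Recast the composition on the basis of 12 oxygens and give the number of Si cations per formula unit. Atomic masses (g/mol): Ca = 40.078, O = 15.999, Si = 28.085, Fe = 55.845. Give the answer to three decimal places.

33.22 wt% CaO ÷ 56.077 g/mol = 0.59240 mol, giving 0.59240 Ca and 0.59240 O.
28.34 wt% FeO ÷ 71.844 g/mol = 0.39447 mol, giving 0.39447 Fe and 0.39447 O.
35.59 wt% SiO2 ÷ 60.083 g/mol = 0.59235 mol, giving 0.59235 Si and 1.18470 O.
Oxygen sums to 2.17157; scaling by 12/2.17157 = 5.52596 puts the formula on 12 O.
Si: 0.59235 × 5.52596 = 3.273 atoms per formula unit.

3.273 Si apfu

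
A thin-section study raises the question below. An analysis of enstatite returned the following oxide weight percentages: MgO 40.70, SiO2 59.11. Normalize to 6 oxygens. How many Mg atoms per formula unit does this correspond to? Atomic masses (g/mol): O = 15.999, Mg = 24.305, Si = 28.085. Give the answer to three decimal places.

2.035 Mg apfu

MgO (M=40.304): mol = 1.00983; Mg = 1.00983, O = 1.00983.
SiO2 (M=60.083): mol = 0.98381; Si = 0.98381, O = 1.96762.
ΣO = 2.97745; factor = 6/ΣO = 2.01515.
Mg apfu = 1.00983 × 2.01515 = 2.035.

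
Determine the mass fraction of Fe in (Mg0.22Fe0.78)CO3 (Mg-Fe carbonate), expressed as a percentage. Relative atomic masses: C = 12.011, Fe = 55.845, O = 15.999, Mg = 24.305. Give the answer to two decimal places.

39.99 weight percent

M((Mg0.22Fe0.78)CO3) = 108.914 g/mol.
Fe contributes 0.78 × 55.845 = 43.559 g per mole.
43.559/108.914 = 0.3999 → 39.99%.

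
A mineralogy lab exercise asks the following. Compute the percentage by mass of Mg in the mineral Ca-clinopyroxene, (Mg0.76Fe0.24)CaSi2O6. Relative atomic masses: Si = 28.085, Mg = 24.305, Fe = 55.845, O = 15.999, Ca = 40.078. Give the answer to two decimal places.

8.24 wt%

M((Mg0.76Fe0.24)CaSi2O6) = 224.117 g/mol.
Mg contributes 0.76 × 24.305 = 18.472 g per mole.
18.472/224.117 = 0.0824 → 8.24%.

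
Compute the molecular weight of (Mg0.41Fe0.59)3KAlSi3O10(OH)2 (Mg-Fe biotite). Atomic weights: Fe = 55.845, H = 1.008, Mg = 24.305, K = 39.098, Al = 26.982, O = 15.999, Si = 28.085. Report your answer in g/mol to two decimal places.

473.08 g/mol

M = 1.23·24.305 + 1.77·55.845 + 1·39.098 + 1·26.982 + 3·28.085 + 12·15.999 + 2·1.008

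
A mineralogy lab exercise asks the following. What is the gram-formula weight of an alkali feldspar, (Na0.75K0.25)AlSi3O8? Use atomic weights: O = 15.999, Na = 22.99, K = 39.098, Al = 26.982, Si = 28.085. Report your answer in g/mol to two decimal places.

The formula mass is the sum 0.75×22.99 + 0.25×39.098 + 1×26.982 + 3×28.085 + 8×15.999.

266.25 g/mol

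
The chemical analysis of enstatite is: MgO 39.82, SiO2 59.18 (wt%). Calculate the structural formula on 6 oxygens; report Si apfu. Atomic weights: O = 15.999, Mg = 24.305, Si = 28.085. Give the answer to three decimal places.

39.82 wt% MgO ÷ 40.304 g/mol = 0.98799 mol, giving 0.98799 Mg and 0.98799 O.
59.18 wt% SiO2 ÷ 60.083 g/mol = 0.98497 mol, giving 0.98497 Si and 1.96994 O.
Oxygen sums to 2.95793; scaling by 6/2.95793 = 2.02845 puts the formula on 6 O.
Si: 0.98497 × 2.02845 = 1.998 atoms per formula unit.

1.998 Si apfu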